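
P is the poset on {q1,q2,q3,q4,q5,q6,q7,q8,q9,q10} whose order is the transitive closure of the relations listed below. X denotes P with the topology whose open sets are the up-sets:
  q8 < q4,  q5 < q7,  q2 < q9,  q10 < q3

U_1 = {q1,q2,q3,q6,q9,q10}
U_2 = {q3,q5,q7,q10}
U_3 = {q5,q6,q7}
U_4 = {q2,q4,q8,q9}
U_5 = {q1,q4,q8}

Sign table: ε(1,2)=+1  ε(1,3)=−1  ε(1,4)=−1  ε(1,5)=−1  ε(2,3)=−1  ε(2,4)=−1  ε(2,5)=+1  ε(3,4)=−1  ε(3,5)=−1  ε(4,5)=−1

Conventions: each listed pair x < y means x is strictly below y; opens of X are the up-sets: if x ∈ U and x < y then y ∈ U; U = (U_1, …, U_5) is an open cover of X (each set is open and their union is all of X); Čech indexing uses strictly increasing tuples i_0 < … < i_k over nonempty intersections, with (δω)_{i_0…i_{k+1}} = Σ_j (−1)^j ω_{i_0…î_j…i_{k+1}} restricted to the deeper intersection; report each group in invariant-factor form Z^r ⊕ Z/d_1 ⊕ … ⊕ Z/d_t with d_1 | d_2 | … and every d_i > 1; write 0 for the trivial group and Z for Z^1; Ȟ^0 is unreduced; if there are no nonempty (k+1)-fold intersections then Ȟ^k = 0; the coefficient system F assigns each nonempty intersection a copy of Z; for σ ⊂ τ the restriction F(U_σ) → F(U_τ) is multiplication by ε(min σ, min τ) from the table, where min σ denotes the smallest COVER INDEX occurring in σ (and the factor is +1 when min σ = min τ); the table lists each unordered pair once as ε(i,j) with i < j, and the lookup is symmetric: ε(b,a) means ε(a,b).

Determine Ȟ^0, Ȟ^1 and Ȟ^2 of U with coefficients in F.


Ȟ^0 = 0,  Ȟ^1 = Z ⊕ Z/2,  Ȟ^2 = 0

cover nerve:
  U12={q3,q10} U13={q6} U14={q2,q9} U15={q1} U23={q5,q7} U45={q4,q8}
C dims 5,6; δ0: rk 5, SNF 1^4·2
Ȟ^0: (5−5)−0=0 ⇒ 0
Ȟ^1: (6−0)−5=1 plus torsion [2] ⇒ Z ⊕ Z/2
Ȟ^2: (0−0)−0=0 ⇒ 0


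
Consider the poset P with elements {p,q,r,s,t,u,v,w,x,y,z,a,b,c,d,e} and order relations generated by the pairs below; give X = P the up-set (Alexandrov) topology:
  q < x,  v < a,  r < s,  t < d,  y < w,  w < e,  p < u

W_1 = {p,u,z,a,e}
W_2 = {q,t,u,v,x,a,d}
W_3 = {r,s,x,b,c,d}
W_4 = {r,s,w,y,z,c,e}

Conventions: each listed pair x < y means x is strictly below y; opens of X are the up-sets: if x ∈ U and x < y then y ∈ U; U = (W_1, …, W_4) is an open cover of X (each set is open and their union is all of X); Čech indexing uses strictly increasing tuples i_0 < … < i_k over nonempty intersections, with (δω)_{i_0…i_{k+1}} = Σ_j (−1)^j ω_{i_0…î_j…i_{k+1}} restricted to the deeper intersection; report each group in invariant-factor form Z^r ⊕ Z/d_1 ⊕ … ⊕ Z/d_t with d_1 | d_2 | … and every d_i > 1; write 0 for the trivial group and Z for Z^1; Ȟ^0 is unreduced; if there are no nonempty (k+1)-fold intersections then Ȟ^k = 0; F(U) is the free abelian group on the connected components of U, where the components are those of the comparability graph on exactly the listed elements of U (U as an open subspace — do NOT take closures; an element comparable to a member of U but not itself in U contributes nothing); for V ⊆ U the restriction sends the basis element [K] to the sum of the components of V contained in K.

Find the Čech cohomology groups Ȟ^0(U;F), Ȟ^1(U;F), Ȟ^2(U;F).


Ȟ^0(U;F) ≅ Z^9, Ȟ^1(U;F) ≅ 0, Ȟ^2(U;F) ≅ 0

nerve of the cover:
  W12={u,a} W14={z,e} W23={x,d} W34={r,s,c}
components per intersection:
  W1: {p,u} {z} {a} {e}
  W2: {q,x} {t,d} {u} {v,a}
  W3: {r,s} {x} {b} {c} {d}
  W4: {r,s} {w,y,e} {z} {c}
  W12: {u} {a}
  W14: {z} {e}
  W23: {x} {d}
  W34: {r,s} {c}
C dims 17,8; δ0: rk 8, SNF 1^8
Ȟ^0 = (17 − 8) − 0 = 9, so Ȟ^0 ≅ Z^9
Ȟ^1 = (8 − 0) − 8 = 0, so Ȟ^1 ≅ 0
Ȟ^2 = (0 − 0) − 0 = 0, so Ȟ^2 ≅ 0


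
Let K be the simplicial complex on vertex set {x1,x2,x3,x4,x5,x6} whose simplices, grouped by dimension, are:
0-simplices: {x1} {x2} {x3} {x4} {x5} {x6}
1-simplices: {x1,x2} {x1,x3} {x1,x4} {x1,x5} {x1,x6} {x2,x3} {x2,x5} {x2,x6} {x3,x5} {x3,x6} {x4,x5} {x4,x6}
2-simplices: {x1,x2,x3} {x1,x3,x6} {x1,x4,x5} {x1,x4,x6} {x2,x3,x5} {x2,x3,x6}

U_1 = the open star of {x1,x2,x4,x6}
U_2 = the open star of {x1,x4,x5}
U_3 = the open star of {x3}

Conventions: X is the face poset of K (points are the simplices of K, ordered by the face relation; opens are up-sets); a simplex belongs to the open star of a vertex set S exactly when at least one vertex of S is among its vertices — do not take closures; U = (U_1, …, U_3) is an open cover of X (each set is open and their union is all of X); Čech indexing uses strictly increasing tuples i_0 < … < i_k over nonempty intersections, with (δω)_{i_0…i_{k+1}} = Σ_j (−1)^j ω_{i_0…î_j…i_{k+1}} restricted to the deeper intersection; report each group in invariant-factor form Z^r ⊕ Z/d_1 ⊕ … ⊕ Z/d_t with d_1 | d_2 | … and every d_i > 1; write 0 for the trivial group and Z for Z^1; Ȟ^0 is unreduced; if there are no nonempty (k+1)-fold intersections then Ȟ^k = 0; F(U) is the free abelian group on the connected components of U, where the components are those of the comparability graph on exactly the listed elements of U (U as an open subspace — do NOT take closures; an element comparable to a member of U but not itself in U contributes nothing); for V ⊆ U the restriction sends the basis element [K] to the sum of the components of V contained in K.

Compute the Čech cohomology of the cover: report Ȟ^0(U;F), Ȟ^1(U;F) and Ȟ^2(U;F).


Ȟ^0(U;F) ≅ Z; Ȟ^1(U;F) ≅ Z; Ȟ^2(U;F) ≅ 0

intersection data:
  U1={{x1},{x2},{x4},{x6},{x1,x2},{x1,x3},{x1,x4},{x1,x5},{x1,x6},{x2,x3},{x2,x5},{x2,x6},{x3,x6},{x4,x5},{x4,x6},{x1,x2,x3},{x1,x3,x6},{x1,x4,x5},{x1,x4,x6},{x2,x3,x5},{x2,x3,x6}} U2={{x1},{x4},{x5},{x1,x2},{x1,x3},{x1,x4},{x1,x5},{x1,x6},{x2,x5},{x3,x5},{x4,x5},{x4,x6},{x1,x2,x3},{x1,x3,x6},{x1,x4,x5},{x1,x4,x6},{x2,x3,x5}} U3={{x3},{x1,x3},{x2,x3},{x3,x5},{x3,x6},{x1,x2,x3},{x1,x3,x6},{x2,x3,x5},{x2,x3,x6}}
  U12={{x1},{x4},{x1,x2},{x1,x3},{x1,x4},{x1,x5},{x1,x6},{x2,x5},{x4,x5},{x4,x6},{x1,x2,x3},{x1,x3,x6},{x1,x4,x5},{x1,x4,x6},{x2,x3,x5}} U13={{x1,x3},{x2,x3},{x3,x6},{x1,x2,x3},{x1,x3,x6},{x2,x3,x5},{x2,x3,x6}} U23={{x1,x3},{x3,x5},{x1,x2,x3},{x1,x3,x6},{x2,x3,x5}}
  U123={{x1,x3},{x1,x2,x3},{x1,x3,x6},{x2,x3,x5}}
components per intersection:
  U1: {{x1},{x2},{x4},{x6},{x1,x2},{x1,x3},{x1,x4},{x1,x5},{x1,x6},{x2,x3},{x2,x5},{x2,x6},{x3,x6},{x4,x5},{x4,x6},{x1,x2,x3},{x1,x3,x6},{x1,x4,x5},{x1,x4,x6},{x2,x3,x5},{x2,x3,x6}}
  U2: {{x1},{x4},{x5},{x1,x2},{x1,x3},{x1,x4},{x1,x5},{x1,x6},{x2,x5},{x3,x5},{x4,x5},{x4,x6},{x1,x2,x3},{x1,x3,x6},{x1,x4,x5},{x1,x4,x6},{x2,x3,x5}}
  U3: {{x3},{x1,x3},{x2,x3},{x3,x5},{x3,x6},{x1,x2,x3},{x1,x3,x6},{x2,x3,x5},{x2,x3,x6}}
  U12: {{x1},{x4},{x1,x2},{x1,x3},{x1,x4},{x1,x5},{x1,x6},{x4,x5},{x4,x6},{x1,x2,x3},{x1,x3,x6},{x1,x4,x5},{x1,x4,x6}} {{x2,x5},{x2,x3,x5}}
  U13: {{x1,x3},{x2,x3},{x3,x6},{x1,x2,x3},{x1,x3,x6},{x2,x3,x5},{x2,x3,x6}}
  U23: {{x1,x3},{x1,x2,x3},{x1,x3,x6}} {{x3,x5},{x2,x3,x5}}
  U123: {{x1,x3},{x1,x2,x3},{x1,x3,x6}} {{x2,x3,x5}}
C dims 3,5,2; δ0: rk 2, SNF 1^2; δ1: rk 2, SNF 1^2
Ȟ^0 = (3 − 2) − 0 = 1, so Ȟ^0 ≅ Z
Ȟ^1 = (5 − 2) − 2 = 1, so Ȟ^1 ≅ Z
Ȟ^2 = (2 − 0) − 2 = 0, so Ȟ^2 ≅ 0


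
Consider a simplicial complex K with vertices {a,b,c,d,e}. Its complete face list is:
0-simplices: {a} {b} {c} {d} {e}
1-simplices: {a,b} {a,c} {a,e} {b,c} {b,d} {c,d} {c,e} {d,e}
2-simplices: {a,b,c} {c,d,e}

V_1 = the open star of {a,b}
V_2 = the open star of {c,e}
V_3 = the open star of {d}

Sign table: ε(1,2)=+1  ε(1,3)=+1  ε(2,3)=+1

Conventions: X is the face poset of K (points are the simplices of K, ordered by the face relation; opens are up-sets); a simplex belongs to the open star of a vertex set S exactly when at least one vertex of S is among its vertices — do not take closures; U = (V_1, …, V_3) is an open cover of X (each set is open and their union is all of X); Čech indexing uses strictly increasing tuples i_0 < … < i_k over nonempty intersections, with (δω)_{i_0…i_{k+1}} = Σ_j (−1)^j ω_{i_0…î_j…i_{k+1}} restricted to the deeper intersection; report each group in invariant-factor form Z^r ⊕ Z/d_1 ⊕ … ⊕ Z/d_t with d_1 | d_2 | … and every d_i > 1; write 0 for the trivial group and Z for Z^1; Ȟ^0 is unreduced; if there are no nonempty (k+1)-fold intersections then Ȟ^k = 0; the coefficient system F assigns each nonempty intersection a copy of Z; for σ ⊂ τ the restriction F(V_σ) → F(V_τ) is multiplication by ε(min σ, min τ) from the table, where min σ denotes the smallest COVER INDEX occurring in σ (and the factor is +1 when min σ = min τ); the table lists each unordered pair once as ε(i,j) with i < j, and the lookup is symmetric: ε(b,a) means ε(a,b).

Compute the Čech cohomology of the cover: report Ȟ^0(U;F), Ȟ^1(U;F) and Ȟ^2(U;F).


Ȟ^0(U;F) ≅ Z, Ȟ^1(U;F) ≅ Z and Ȟ^2(U;F) ≅ 0

intersection data:
  V1={{a},{b},{a,b},{a,c},{a,e},{b,c},{b,d},{a,b,c}} V2={{c},{e},{a,c},{a,e},{b,c},{c,d},{c,e},{d,e},{a,b,c},{c,d,e}} V3={{d},{b,d},{c,d},{d,e},{c,d,e}}
  V12={{a,c},{a,e},{b,c},{a,b,c}} V13={{b,d}} V23={{c,d},{d,e},{c,d,e}}
C dims 3,3; δ0: rk 2, SNF 1^2
Ȟ^0 = (3 − 2) − 0 = 1, so Ȟ^0 ≅ Z
Ȟ^1 = (3 − 0) − 2 = 1, so Ȟ^1 ≅ Z
Ȟ^2 = (0 − 0) − 0 = 0, so Ȟ^2 ≅ 0


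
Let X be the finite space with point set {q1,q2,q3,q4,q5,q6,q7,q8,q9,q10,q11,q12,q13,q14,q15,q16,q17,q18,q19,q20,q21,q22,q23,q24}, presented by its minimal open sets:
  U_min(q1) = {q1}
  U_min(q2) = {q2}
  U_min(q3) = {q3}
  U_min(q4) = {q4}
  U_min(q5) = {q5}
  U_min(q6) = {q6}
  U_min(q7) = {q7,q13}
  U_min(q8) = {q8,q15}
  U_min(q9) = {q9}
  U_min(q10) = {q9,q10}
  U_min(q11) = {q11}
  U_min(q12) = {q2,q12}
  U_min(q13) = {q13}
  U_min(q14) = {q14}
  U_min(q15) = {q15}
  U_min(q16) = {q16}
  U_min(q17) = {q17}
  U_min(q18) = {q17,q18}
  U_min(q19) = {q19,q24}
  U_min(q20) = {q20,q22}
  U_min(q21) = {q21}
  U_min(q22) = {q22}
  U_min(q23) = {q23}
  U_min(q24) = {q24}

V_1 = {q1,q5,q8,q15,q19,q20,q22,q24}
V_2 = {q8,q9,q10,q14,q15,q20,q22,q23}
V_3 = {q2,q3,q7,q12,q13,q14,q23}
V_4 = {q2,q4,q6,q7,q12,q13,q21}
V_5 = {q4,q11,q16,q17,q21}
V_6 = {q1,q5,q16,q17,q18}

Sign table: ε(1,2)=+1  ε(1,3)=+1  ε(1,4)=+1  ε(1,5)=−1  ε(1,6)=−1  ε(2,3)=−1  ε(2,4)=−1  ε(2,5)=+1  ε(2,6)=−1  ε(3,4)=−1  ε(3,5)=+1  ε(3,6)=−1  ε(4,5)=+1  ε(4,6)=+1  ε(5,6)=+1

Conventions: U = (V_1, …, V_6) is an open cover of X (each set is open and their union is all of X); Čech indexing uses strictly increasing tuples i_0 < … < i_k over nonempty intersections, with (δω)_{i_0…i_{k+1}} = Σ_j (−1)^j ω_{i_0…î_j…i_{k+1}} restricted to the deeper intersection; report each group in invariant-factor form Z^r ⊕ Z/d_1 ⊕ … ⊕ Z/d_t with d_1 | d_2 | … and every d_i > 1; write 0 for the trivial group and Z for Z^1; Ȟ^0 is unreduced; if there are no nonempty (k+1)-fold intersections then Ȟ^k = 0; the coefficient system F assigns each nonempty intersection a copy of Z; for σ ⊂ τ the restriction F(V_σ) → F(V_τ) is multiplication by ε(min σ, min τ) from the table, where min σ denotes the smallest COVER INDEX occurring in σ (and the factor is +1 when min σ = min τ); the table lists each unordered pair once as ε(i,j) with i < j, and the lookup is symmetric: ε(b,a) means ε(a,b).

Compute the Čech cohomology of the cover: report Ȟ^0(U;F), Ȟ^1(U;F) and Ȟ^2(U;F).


Ȟ^0 = 0,  Ȟ^1 = Z/2,  Ȟ^2 = 0

nonempty overlaps:
  V12={q8,q15,q20,q22} V16={q1,q5} V23={q14,q23} V34={q2,q7,q12,q13} V45={q4,q21} V56={q16,q17}
C dims 6,6; δ0: rk 6, SNF 1^5·2
degree 0: 6−6−0 = 0 → Ȟ^0 ≅ 0
degree 1: 6−0−6 = 0 plus torsion [2] → Ȟ^1 ≅ Z/2
degree 2: 0−0−0 = 0 → Ȟ^2 ≅ 0


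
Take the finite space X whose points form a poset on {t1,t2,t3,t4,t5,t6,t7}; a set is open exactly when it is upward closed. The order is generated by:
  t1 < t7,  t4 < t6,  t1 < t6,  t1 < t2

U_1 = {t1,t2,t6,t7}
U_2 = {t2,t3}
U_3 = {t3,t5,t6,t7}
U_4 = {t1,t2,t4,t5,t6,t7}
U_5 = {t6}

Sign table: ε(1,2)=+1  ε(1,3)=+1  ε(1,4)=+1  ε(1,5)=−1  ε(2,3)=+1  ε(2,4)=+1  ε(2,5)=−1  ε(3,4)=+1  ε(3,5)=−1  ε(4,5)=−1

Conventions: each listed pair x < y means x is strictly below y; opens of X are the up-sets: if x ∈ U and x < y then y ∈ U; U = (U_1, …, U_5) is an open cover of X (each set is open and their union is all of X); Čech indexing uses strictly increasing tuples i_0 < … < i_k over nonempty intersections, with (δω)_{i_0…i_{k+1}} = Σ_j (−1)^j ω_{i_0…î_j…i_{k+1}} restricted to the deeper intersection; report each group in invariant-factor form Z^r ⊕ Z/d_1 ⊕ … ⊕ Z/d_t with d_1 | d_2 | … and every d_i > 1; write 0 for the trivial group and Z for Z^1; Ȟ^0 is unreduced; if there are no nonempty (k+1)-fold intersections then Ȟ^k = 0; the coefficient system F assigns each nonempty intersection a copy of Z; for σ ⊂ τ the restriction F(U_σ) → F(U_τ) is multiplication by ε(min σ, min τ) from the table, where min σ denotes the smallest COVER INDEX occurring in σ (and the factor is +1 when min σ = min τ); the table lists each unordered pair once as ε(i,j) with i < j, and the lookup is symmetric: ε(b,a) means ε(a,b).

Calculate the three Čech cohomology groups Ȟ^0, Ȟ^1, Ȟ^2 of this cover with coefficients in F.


nonempty overlaps:
  U12={t2} U13={t6,t7} U14={t1,t2,t6,t7} U15={t6} U23={t3} U24={t2} U34={t5,t6,t7} U35={t6} U45={t6}
  U124={t2} U134={t6,t7} U135={t6} U145={t6} U345={t6}
  U1345={t6}
C dims 5,9,5,1; δ0: rk 4, SNF 1^4; δ1: rk 4, SNF 1^4; δ2: rk 1, SNF 1^1
degree 0: 5−4−0 = 1 → Ȟ^0 ≅ Z
degree 1: 9−4−4 = 1 → Ȟ^1 ≅ Z
degree 2: 5−1−4 = 0 → Ȟ^2 ≅ 0

Ȟ^0(U;F) ≅ Z,  Ȟ^1(U;F) ≅ Z,  Ȟ^2(U;F) ≅ 0


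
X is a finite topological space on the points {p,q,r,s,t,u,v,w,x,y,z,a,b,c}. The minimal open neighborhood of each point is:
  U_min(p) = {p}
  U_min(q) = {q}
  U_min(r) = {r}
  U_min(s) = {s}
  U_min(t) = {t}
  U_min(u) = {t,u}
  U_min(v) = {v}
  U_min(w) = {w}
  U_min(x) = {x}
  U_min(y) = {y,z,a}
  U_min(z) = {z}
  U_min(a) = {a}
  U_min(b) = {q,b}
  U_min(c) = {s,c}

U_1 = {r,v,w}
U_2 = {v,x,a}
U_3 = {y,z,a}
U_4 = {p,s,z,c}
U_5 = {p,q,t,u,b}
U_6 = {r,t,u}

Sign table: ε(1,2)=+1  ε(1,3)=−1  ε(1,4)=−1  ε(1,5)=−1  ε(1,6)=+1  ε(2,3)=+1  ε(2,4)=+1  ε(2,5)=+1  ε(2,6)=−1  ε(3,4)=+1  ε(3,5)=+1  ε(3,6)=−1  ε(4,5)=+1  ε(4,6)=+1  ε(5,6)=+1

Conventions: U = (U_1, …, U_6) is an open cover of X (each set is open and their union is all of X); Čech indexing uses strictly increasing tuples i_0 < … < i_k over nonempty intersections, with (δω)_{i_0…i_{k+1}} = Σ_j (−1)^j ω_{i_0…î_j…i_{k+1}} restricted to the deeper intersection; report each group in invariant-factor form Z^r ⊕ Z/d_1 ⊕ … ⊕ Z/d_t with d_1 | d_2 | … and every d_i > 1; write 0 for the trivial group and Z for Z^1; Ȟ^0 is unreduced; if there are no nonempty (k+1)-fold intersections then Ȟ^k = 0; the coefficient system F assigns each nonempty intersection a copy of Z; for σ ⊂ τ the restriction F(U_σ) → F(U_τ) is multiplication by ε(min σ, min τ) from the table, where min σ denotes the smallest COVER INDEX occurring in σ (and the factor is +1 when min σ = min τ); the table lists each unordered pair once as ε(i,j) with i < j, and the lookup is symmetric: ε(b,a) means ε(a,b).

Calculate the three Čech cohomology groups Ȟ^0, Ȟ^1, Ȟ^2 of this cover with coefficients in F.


intersection data:
  U12={v} U16={r} U23={a} U34={z} U45={p} U56={t,u}
C dims 6,6; δ0: rk 5, SNF 1^5
Ȟ^0 = (6 − 5) − 0 = 1, so Ȟ^0 ≅ Z
Ȟ^1 = (6 − 0) − 5 = 1, so Ȟ^1 ≅ Z
Ȟ^2 = (0 − 0) − 0 = 0, so Ȟ^2 ≅ 0

Ȟ^0 = Z, Ȟ^1 = Z and Ȟ^2 = 0


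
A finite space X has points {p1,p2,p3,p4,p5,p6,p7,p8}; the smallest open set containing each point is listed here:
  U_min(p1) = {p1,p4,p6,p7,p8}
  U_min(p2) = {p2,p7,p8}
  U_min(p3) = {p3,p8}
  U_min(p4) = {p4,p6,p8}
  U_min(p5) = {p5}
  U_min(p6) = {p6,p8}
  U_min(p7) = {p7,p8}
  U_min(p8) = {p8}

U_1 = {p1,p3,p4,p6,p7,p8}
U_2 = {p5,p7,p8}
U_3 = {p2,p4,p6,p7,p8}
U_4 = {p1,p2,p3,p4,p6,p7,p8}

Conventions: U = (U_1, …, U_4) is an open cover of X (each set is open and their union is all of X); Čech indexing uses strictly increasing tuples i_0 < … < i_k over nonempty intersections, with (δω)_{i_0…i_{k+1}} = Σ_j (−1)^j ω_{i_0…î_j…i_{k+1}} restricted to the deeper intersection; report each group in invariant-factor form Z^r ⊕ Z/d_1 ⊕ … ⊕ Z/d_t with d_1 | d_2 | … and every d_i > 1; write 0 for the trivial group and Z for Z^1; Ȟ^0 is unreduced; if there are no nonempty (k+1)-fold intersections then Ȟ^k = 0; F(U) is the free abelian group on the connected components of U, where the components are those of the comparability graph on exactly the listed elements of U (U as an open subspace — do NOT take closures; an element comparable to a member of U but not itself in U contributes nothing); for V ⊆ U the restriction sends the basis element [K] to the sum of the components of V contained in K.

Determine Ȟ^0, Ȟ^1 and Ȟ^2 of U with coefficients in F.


intersection data:
  U12={p7,p8} U13={p4,p6,p7,p8} U14={p1,p3,p4,p6,p7,p8} U23={p7,p8} U24={p7,p8} U34={p2,p4,p6,p7,p8}
  U123={p7,p8} U124={p7,p8} U134={p4,p6,p7,p8} U234={p7,p8}
  U1234={p7,p8}
components per intersection:
  U1: {p1,p3,p4,p6,p7,p8}
  U2: {p5} {p7,p8}
  U3: {p2,p4,p6,p7,p8}
  U4: {p1,p2,p3,p4,p6,p7,p8}
  U12: {p7,p8}
  U13: {p4,p6,p7,p8}
  U14: {p1,p3,p4,p6,p7,p8}
  U23: {p7,p8}
  U24: {p7,p8}
  U34: {p2,p4,p6,p7,p8}
  U123: {p7,p8}
  U124: {p7,p8}
  U134: {p4,p6,p7,p8}
  U234: {p7,p8}
  U1234: {p7,p8}
C dims 5,6,4,1; δ0: rk 3, SNF 1^3; δ1: rk 3, SNF 1^3; δ2: rk 1, SNF 1^1
Ȟ^0 = (5 − 3) − 0 = 2, so Ȟ^0 ≅ Z^2
Ȟ^1 = (6 − 3) − 3 = 0, so Ȟ^1 ≅ 0
Ȟ^2 = (4 − 1) − 3 = 0, so Ȟ^2 ≅ 0

Ȟ^0 = Z^2, Ȟ^1 = 0 and Ȟ^2 = 0


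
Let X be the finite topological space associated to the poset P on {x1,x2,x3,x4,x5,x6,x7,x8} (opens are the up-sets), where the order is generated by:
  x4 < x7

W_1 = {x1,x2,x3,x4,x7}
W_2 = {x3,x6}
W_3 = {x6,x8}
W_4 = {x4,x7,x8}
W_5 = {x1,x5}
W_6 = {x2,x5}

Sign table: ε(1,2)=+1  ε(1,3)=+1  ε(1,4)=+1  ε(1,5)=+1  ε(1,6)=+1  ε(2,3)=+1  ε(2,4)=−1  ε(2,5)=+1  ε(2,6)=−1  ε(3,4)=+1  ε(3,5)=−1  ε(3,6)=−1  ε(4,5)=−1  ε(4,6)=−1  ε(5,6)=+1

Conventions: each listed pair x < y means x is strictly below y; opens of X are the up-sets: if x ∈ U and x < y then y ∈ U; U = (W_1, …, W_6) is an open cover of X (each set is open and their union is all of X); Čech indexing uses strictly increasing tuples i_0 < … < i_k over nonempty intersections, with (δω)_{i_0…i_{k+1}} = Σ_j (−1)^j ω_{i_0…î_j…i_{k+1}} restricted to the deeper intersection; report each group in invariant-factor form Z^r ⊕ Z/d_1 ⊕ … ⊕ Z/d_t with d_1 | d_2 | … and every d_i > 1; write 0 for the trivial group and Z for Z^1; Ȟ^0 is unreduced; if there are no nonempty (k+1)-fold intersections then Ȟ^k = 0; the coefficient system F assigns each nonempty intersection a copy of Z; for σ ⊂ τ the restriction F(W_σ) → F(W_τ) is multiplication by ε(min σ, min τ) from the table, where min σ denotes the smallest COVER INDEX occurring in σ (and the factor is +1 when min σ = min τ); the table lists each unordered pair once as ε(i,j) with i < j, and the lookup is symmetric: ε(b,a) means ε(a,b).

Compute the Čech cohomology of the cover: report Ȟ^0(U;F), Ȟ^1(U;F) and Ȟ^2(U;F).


nonempty overlaps:
  W12={x3} W14={x4,x7} W15={x1} W16={x2} W23={x6} W34={x8} W56={x5}
C dims 6,7; δ0: rk 5, SNF 1^5
degree 0: 6−5−0 = 1 → Ȟ^0 ≅ Z
degree 1: 7−0−5 = 2 → Ȟ^1 ≅ Z^2
degree 2: 0−0−0 = 0 → Ȟ^2 ≅ 0

Ȟ^0(U;F) ≅ Z,  Ȟ^1(U;F) ≅ Z^2,  Ȟ^2(U;F) ≅ 0


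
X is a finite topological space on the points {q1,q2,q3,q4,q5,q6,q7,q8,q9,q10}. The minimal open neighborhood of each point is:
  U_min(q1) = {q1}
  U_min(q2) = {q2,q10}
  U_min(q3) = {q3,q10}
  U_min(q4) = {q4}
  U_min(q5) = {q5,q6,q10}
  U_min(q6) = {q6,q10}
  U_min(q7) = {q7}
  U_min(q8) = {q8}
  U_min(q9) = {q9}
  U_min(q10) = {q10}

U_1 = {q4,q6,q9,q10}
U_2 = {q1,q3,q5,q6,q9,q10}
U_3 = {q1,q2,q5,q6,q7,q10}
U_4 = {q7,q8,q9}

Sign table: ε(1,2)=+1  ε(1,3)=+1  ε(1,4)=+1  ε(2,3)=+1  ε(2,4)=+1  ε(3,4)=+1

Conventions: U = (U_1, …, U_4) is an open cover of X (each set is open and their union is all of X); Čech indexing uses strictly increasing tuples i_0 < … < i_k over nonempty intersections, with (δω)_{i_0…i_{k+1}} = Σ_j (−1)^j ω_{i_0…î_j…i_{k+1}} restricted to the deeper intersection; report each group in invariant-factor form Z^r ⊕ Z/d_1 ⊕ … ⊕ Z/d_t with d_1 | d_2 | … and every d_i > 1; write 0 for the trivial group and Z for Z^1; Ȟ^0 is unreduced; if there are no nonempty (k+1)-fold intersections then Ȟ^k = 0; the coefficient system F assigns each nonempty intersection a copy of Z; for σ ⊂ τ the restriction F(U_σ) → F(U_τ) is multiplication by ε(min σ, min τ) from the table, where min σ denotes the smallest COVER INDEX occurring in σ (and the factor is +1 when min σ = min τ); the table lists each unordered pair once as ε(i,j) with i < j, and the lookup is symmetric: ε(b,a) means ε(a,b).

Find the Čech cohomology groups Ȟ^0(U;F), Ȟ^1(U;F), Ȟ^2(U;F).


intersection data:
  U12={q6,q9,q10} U13={q6,q10} U14={q9} U23={q1,q5,q6,q10} U24={q9} U34={q7}
  U123={q6,q10} U124={q9}
C dims 4,6,2; δ0: rk 3, SNF 1^3; δ1: rk 2, SNF 1^2
Ȟ^0 = (4 − 3) − 0 = 1, so Ȟ^0 ≅ Z
Ȟ^1 = (6 − 2) − 3 = 1, so Ȟ^1 ≅ Z
Ȟ^2 = (2 − 0) − 2 = 0, so Ȟ^2 ≅ 0

Ȟ^0 = Z,  Ȟ^1 = Z,  Ȟ^2 = 0


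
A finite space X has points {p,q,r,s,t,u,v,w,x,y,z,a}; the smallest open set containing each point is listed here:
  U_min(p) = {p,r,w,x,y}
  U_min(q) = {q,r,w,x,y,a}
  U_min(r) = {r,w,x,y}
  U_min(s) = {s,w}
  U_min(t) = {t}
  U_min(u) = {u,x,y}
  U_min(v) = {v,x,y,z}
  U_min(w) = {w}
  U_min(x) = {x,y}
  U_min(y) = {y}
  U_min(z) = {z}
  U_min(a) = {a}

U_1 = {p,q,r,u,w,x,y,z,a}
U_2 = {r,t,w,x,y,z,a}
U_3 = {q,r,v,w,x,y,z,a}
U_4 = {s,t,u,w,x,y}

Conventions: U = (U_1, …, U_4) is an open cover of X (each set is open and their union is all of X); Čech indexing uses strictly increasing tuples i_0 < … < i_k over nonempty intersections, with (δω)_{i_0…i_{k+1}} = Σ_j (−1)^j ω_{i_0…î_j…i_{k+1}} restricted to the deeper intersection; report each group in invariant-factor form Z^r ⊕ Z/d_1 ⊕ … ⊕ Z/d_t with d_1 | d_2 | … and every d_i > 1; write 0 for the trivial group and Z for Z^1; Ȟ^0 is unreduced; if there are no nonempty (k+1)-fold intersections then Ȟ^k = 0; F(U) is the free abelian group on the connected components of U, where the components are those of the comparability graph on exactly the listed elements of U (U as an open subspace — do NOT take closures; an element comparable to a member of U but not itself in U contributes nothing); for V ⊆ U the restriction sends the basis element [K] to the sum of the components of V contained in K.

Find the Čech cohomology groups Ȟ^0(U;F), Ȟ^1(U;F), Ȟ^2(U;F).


nerve simplices:
  U12={r,w,x,y,z,a} U13={q,r,w,x,y,z,a} U14={u,w,x,y} U23={r,w,x,y,z,a} U24={t,w,x,y} U34={w,x,y}
  U123={r,w,x,y,z,a} U124={w,x,y} U134={w,x,y} U234={w,x,y}
  U1234={w,x,y}
components per intersection:
  U1: {p,q,r,u,w,x,y,a} {z}
  U2: {r,w,x,y} {t} {z} {a}
  U3: {q,r,v,w,x,y,z,a}
  U4: {s,w} {t} {u,x,y}
  U12: {r,w,x,y} {z} {a}
  U13: {q,r,w,x,y,a} {z}
  U14: {u,x,y} {w}
  U23: {r,w,x,y} {z} {a}
  U24: {t} {w} {x,y}
  U34: {w} {x,y}
  U123: {r,w,x,y} {z} {a}
  U124: {w} {x,y}
  U134: {w} {x,y}
  U234: {w} {x,y}
  U1234: {w} {x,y}
C dims 10,15,9,2; δ0: rk 8, SNF 1^8; δ1: rk 7, SNF 1^7; δ2: rk 2, SNF 1^2
degree 0: 10−8−0 = 2 → Ȟ^0 ≅ Z^2
degree 1: 15−7−8 = 0 → Ȟ^1 ≅ 0
degree 2: 9−2−7 = 0 → Ȟ^2 ≅ 0

Ȟ^0 = Z^2, Ȟ^1 = 0, Ȟ^2 = 0


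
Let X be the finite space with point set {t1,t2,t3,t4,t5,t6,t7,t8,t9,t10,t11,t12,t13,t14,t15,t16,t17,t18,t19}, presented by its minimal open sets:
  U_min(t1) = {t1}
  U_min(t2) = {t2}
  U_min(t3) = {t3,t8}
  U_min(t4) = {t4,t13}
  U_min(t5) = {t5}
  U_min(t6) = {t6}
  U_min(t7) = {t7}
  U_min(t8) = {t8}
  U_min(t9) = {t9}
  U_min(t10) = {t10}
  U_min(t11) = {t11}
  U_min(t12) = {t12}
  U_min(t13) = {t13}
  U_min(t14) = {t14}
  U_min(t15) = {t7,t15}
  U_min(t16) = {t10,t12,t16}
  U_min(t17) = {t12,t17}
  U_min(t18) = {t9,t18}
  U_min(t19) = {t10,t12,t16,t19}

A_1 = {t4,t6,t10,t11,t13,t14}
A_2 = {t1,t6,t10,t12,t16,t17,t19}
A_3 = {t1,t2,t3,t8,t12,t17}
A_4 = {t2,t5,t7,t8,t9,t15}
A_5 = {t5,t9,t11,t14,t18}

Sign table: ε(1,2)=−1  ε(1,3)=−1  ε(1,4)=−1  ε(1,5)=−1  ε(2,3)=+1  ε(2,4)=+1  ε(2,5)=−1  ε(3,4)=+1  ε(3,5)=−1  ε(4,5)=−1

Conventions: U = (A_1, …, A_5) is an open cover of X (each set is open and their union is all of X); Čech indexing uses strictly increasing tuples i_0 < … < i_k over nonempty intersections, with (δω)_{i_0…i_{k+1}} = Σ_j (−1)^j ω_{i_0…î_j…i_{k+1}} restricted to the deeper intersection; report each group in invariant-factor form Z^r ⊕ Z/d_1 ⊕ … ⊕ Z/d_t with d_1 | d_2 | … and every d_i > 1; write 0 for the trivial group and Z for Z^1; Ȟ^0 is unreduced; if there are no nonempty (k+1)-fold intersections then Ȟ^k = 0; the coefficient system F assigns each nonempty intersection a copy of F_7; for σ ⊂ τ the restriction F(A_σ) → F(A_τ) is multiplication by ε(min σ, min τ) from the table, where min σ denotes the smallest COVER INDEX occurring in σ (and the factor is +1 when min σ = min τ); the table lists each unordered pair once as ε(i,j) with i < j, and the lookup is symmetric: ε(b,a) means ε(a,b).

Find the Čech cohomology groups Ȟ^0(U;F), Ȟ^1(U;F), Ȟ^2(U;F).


Ȟ^0(U;F) ≅ 0, Ȟ^1(U;F) ≅ 0 and Ȟ^2(U;F) ≅ 0

intersection data:
  A12={t6,t10} A15={t11,t14} A23={t1,t12,t17} A34={t2,t8} A45={t5,t9}
C dims 5,5; δ0: rk_F7 5
Ȟ^0 = (5 − 5) − 0 = 0, so Ȟ^0 ≅ 0
Ȟ^1 = (5 − 0) − 5 = 0, so Ȟ^1 ≅ 0
Ȟ^2 = (0 − 0) − 0 = 0, so Ȟ^2 ≅ 0


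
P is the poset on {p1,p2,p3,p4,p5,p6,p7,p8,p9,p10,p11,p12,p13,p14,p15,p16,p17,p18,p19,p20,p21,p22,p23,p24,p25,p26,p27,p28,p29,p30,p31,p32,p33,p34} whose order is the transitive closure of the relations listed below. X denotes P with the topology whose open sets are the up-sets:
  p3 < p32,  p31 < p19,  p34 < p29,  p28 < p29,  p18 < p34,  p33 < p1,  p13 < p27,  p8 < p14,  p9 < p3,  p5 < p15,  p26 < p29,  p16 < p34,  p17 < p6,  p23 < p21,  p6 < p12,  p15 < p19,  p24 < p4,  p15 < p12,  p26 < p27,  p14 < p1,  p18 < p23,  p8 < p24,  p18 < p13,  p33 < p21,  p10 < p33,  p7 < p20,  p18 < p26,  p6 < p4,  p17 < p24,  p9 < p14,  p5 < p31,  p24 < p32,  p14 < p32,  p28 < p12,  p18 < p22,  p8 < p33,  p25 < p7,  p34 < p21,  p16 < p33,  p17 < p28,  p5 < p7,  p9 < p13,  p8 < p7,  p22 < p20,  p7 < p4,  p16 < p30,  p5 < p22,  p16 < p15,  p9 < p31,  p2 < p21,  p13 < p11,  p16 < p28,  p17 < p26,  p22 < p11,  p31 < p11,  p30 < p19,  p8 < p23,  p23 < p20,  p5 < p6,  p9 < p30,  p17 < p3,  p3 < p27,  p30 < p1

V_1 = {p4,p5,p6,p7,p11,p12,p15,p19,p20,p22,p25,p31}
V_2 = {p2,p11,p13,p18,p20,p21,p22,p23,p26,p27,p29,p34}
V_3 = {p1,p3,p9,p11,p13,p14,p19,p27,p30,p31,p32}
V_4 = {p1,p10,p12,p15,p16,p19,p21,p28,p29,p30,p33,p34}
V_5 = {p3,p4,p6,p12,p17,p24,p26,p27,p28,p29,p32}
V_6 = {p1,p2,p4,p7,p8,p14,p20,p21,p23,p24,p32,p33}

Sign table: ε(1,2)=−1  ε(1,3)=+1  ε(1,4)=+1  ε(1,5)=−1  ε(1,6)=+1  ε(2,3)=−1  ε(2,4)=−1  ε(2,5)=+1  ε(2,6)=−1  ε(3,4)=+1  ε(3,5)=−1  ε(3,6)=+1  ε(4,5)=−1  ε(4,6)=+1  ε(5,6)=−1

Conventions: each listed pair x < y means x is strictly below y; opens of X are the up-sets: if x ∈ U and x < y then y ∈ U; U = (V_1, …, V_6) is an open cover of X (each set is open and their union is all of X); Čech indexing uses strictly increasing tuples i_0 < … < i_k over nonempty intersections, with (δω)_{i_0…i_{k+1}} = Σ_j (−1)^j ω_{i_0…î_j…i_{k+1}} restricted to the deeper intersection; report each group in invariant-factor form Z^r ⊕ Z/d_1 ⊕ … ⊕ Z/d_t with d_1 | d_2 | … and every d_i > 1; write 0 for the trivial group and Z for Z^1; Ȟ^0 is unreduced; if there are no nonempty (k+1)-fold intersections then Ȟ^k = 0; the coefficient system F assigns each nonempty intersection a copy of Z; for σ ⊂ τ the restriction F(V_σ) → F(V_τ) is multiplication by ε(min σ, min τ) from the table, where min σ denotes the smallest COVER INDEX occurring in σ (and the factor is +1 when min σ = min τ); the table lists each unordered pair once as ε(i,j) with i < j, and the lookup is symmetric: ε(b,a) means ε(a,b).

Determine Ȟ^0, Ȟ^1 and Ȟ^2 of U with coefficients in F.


Ȟ^0 = Z; Ȟ^1 = 0; Ȟ^2 = Z/2

nonempty overlaps:
  V12={p11,p20,p22} V13={p11,p19,p31} V14={p12,p15,p19} V15={p4,p6,p12} V16={p4,p7,p20} V23={p11,p13,p27} V24={p21,p29,p34} V25={p26,p27,p29} V26={p2,p20,p21,p23} V34={p1,p19,p30} V35={p3,p27,p32} V36={p1,p14,p32} V45={p12,p28,p29} V46={p1,p21,p33} V56={p4,p24,p32}
  V123={p11} V126={p20} V134={p19} V145={p12} V156={p4} V235={p27} V245={p29} V246={p21} V346={p1} V356={p32}
C dims 6,15,10; δ0: rk 5, SNF 1^5; δ1: rk 10, SNF 1^9·2
degree 0: 6−5−0 = 1 → Ȟ^0 ≅ Z
degree 1: 15−10−5 = 0 → Ȟ^1 ≅ 0
degree 2: 10−0−10 = 0 plus torsion [2] → Ȟ^2 ≅ Z/2


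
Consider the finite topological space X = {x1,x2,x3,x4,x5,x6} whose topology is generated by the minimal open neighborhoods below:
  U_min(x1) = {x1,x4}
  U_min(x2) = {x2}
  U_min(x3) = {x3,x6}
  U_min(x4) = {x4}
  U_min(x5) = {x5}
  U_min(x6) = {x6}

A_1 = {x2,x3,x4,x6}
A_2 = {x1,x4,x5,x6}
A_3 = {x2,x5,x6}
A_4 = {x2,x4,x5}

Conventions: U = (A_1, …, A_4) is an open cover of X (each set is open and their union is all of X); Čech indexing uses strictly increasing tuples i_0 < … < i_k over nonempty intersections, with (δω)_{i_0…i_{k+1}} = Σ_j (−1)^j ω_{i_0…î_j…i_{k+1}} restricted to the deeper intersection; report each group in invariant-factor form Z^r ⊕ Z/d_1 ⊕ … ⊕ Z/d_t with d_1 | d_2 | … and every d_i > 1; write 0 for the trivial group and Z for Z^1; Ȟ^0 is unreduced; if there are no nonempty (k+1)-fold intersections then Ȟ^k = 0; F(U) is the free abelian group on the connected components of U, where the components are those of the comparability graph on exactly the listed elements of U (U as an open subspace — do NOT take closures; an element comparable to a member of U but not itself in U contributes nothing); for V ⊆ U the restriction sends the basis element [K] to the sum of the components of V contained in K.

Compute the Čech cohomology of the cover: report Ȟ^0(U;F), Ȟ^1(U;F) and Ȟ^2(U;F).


Ȟ^0 = Z^4, Ȟ^1 = 0 and Ȟ^2 = 0

intersection data:
  A12={x4,x6} A13={x2,x6} A14={x2,x4} A23={x5,x6} A24={x4,x5} A34={x2,x5}
  A123={x6} A124={x4} A134={x2} A234={x5}
components per intersection:
  A1: {x2} {x3,x6} {x4}
  A2: {x1,x4} {x5} {x6}
  A3: {x2} {x5} {x6}
  A4: {x2} {x4} {x5}
  A12: {x4} {x6}
  A13: {x2} {x6}
  A14: {x2} {x4}
  A23: {x5} {x6}
  A24: {x4} {x5}
  A34: {x2} {x5}
  A123: {x6}
  A124: {x4}
  A134: {x2}
  A234: {x5}
C dims 12,12,4; δ0: rk 8, SNF 1^8; δ1: rk 4, SNF 1^4
Ȟ^0 = (12 − 8) − 0 = 4, so Ȟ^0 ≅ Z^4
Ȟ^1 = (12 − 4) − 8 = 0, so Ȟ^1 ≅ 0
Ȟ^2 = (4 − 0) − 4 = 0, so Ȟ^2 ≅ 0


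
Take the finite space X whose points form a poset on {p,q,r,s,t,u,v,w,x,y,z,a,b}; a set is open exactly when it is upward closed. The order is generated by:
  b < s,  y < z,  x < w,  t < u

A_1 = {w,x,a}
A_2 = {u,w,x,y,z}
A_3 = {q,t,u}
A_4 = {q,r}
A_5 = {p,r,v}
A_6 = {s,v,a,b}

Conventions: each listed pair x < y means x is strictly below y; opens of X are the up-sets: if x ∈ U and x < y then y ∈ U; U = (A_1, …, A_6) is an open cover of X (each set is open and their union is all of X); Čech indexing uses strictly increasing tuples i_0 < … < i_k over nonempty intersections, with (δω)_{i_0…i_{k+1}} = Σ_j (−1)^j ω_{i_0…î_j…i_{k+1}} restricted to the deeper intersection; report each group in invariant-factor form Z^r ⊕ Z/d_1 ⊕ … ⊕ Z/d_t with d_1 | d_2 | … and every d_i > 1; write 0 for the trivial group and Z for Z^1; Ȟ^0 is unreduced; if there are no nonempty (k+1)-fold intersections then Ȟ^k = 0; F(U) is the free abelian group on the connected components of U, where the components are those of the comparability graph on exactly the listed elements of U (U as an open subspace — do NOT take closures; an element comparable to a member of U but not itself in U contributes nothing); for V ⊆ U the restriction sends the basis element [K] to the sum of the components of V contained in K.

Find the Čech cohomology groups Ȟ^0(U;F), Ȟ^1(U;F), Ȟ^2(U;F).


nerve of the cover:
  A12={w,x} A16={a} A23={u} A34={q} A45={r} A56={v}
components per intersection:
  A1: {w,x} {a}
  A2: {u} {w,x} {y,z}
  A3: {q} {t,u}
  A4: {q} {r}
  A5: {p} {r} {v}
  A6: {s,b} {v} {a}
  A12: {w,x}
  A16: {a}
  A23: {u}
  A34: {q}
  A45: {r}
  A56: {v}
C dims 15,6; δ0: rk 6, SNF 1^6
Ȟ^0 = (15 − 6) − 0 = 9, so Ȟ^0 ≅ Z^9
Ȟ^1 = (6 − 0) − 6 = 0, so Ȟ^1 ≅ 0
Ȟ^2 = (0 − 0) − 0 = 0, so Ȟ^2 ≅ 0

Ȟ^0(U;F) ≅ Z^9; Ȟ^1(U;F) ≅ 0; Ȟ^2(U;F) ≅ 0


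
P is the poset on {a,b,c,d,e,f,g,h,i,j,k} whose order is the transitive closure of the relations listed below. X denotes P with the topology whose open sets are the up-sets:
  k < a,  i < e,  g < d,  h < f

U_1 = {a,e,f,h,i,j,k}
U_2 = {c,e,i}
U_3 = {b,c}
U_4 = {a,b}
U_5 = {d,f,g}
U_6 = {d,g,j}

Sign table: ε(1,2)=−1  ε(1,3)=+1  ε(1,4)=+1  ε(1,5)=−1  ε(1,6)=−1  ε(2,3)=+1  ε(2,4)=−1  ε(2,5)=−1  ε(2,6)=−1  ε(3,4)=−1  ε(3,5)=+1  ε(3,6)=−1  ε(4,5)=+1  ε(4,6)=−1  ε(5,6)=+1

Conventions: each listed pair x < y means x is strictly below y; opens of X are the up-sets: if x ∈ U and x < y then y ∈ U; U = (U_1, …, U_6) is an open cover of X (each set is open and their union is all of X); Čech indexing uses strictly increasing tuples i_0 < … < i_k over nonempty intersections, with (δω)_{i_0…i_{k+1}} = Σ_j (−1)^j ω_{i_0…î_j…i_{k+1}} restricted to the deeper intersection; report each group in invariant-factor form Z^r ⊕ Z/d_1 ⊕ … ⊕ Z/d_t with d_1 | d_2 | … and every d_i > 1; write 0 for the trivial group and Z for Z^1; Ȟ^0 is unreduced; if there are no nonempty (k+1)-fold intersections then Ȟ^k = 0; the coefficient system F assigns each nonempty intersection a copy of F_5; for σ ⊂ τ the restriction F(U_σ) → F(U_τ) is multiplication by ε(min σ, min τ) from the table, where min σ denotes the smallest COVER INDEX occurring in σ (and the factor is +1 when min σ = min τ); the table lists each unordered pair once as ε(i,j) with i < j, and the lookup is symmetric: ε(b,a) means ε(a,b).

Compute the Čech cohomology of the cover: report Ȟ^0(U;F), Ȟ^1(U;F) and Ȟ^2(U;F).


Ȟ^0 ≅ Z/5, Ȟ^1 ≅ Z/5 ⊕ Z/5, Ȟ^2 ≅ 0

cover nerve:
  U12={e,i} U14={a} U15={f} U16={j} U23={c} U34={b} U56={d,g}
C dims 6,7; δ0: rk_F5 5
Ȟ^0: (6−5)−0=1 ⇒ Z/5
Ȟ^1: (7−0)−5=2 ⇒ Z/5 ⊕ Z/5
Ȟ^2: (0−0)−0=0 ⇒ 0


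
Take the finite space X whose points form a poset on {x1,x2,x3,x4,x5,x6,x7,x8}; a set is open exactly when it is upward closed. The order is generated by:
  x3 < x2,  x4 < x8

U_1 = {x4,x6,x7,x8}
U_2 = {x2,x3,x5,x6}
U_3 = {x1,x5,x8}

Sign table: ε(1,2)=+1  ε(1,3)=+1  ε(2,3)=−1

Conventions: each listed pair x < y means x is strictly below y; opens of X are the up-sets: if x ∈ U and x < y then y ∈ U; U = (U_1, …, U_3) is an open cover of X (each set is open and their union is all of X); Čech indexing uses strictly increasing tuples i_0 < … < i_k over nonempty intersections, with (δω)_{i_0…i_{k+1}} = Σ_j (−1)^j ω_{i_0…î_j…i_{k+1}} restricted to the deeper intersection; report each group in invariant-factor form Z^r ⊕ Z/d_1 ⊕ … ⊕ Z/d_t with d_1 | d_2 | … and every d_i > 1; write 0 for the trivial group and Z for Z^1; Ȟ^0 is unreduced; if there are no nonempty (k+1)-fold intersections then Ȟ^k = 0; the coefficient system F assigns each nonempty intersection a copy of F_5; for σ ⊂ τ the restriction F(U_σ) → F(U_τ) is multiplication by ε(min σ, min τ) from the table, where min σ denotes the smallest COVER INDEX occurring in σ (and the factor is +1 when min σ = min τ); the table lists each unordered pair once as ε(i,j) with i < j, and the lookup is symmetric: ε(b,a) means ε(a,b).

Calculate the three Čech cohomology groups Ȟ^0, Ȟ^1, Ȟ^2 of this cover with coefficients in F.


nerve simplices:
  U12={x6} U13={x8} U23={x5}
C dims 3,3; δ0: rk_F5 3
degree 0: 3−3−0 = 0 → Ȟ^0 ≅ 0
degree 1: 3−0−3 = 0 → Ȟ^1 ≅ 0
degree 2: 0−0−0 = 0 → Ȟ^2 ≅ 0

Ȟ^0 ≅ 0, Ȟ^1 ≅ 0, Ȟ^2 ≅ 0


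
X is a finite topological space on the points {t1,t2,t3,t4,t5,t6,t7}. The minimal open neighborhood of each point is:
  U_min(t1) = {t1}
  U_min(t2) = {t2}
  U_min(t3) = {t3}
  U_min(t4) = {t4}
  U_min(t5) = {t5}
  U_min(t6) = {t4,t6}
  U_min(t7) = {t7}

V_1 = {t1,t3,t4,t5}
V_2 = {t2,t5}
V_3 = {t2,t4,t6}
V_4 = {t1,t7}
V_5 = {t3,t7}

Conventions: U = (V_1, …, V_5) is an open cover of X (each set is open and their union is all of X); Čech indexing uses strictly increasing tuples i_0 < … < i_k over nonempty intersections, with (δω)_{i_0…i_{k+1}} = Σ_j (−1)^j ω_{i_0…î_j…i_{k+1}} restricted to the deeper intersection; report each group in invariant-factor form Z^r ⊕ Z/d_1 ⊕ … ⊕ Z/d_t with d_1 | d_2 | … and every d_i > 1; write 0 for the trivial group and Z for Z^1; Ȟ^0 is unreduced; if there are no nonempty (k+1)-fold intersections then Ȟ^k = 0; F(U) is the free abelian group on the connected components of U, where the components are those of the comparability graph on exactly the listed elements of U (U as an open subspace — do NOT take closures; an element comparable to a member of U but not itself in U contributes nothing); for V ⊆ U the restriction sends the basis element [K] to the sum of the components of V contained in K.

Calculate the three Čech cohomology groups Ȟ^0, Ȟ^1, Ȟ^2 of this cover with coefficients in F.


nerve of the cover:
  V12={t5} V13={t4} V14={t1} V15={t3} V23={t2} V45={t7}
components per intersection:
  V1: {t1} {t3} {t4} {t5}
  V2: {t2} {t5}
  V3: {t2} {t4,t6}
  V4: {t1} {t7}
  V5: {t3} {t7}
  V12: {t5}
  V13: {t4}
  V14: {t1}
  V15: {t3}
  V23: {t2}
  V45: {t7}
C dims 12,6; δ0: rk 6, SNF 1^6
Ȟ^0 = (12 − 6) − 0 = 6, so Ȟ^0 ≅ Z^6
Ȟ^1 = (6 − 0) − 6 = 0, so Ȟ^1 ≅ 0
Ȟ^2 = (0 − 0) − 0 = 0, so Ȟ^2 ≅ 0

Ȟ^0(U;F) ≅ Z^6, Ȟ^1(U;F) ≅ 0 and Ȟ^2(U;F) ≅ 0


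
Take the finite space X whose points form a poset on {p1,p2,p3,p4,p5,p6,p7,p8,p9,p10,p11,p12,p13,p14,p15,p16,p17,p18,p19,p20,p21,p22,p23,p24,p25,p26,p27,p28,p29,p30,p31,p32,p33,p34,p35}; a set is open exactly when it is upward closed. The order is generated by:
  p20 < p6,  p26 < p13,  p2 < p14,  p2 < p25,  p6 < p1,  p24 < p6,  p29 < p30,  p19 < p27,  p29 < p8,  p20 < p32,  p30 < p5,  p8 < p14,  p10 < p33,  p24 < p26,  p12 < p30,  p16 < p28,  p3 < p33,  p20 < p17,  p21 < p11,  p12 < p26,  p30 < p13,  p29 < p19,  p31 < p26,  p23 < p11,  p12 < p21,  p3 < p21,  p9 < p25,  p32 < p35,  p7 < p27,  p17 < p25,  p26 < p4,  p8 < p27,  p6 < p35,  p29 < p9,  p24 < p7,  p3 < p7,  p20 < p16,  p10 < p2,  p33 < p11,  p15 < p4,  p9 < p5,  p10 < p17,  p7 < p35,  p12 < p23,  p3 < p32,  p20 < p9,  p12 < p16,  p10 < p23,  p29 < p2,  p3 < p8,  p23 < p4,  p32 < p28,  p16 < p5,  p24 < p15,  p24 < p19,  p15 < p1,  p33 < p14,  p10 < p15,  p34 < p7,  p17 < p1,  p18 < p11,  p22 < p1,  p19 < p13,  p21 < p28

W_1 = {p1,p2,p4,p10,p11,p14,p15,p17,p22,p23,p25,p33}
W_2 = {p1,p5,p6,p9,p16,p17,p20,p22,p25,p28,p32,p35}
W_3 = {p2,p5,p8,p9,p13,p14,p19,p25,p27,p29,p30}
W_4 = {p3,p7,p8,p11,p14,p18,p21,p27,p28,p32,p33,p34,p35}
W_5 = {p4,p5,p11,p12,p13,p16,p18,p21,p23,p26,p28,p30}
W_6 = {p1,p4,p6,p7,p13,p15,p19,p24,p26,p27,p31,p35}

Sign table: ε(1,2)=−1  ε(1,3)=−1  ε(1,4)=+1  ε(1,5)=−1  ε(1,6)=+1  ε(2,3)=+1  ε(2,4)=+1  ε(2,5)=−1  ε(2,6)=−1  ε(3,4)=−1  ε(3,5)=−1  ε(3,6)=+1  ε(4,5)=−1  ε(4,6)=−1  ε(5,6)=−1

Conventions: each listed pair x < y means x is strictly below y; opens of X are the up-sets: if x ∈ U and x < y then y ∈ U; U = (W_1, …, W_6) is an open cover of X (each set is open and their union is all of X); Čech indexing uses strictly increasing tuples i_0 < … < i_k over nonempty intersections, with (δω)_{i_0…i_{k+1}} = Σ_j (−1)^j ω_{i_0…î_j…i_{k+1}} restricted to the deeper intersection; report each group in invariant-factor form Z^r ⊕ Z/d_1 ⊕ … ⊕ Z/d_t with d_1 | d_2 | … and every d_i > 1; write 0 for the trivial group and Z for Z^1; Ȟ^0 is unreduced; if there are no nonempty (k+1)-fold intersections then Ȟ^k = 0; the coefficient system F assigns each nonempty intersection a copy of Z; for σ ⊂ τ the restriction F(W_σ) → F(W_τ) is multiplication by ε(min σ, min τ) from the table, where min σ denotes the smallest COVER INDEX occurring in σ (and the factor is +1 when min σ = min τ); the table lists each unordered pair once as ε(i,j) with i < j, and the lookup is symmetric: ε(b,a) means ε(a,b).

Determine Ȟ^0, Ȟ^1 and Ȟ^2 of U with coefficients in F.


Ȟ^0 ≅ 0,  Ȟ^1 ≅ Z/2,  Ȟ^2 ≅ Z

intersection data:
  W12={p1,p17,p22,p25} W13={p2,p14,p25} W14={p11,p14,p33} W15={p4,p11,p23} W16={p1,p4,p15} W23={p5,p9,p25} W24={p28,p32,p35} W25={p5,p16,p28} W26={p1,p6,p35} W34={p8,p14,p27} W35={p5,p13,p30} W36={p13,p19,p27} W45={p11,p18,p21,p28} W46={p7,p27,p35} W56={p4,p13,p26}
  W123={p25} W126={p1} W134={p14} W145={p11} W156={p4} W235={p5} W245={p28} W246={p35} W346={p27} W356={p13}
C dims 6,15,10; δ0: rk 6, SNF 1^5·2; δ1: rk 9, SNF 1^9
Ȟ^0 = (6 − 6) − 0 = 0, so Ȟ^0 ≅ 0
Ȟ^1 = (15 − 9) − 6 = 0 plus torsion [2], so Ȟ^1 ≅ Z/2
Ȟ^2 = (10 − 0) − 9 = 1, so Ȟ^2 ≅ Z
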